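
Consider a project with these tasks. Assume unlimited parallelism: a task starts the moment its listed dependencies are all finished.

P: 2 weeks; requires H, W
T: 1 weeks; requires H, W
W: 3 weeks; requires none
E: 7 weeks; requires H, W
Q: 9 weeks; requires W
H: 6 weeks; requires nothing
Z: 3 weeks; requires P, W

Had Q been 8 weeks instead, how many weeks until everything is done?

The binding path is H→E = 6+7 = 13; finish at 13 weeks.
Q has 1 week of float (longest path through it is 12).
That remains the longest chain; total 13 weeks.

13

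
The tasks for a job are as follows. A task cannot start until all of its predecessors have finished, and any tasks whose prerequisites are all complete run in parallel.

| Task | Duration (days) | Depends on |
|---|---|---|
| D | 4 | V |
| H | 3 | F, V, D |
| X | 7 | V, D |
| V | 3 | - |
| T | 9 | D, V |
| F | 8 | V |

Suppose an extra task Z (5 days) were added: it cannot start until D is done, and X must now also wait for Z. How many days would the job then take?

19

Originally the job takes 16 days.
With Z inserted, X now waits for max(V, D, Z).
New critical path: V→D→Z→X = 3+4+5+7 = 19 ⇒ 19 days.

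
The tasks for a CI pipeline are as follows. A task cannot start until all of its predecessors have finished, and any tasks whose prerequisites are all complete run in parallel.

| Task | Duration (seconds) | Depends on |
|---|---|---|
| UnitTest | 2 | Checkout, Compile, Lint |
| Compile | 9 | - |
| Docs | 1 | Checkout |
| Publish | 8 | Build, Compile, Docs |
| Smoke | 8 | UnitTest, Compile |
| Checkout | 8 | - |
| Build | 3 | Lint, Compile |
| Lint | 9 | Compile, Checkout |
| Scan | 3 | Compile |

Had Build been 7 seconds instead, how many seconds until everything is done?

As given, the longest chain is Compile→Lint→Build→Publish = 9+9+3+8 = 29, so the finish is 29 seconds.
Build is on the critical path; changing it to 7 makes that path 33 seconds.
The critical path is still Compile→Lint→Build→Publish; finish is now 33 seconds.

33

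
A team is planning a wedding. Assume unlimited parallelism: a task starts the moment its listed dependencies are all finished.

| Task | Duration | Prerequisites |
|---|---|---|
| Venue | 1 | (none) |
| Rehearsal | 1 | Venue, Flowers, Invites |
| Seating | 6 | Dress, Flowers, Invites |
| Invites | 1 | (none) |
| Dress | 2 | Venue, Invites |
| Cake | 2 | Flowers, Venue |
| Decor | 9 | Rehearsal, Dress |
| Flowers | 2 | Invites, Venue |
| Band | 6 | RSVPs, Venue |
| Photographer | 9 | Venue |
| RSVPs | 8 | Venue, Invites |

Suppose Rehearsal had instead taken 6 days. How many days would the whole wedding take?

18

Critical path before the change: Venue→RSVPs→Band = 1+8+6 = 15 giving 15 days.
Rehearsal is off the critical path — its longest chain is 13 days, giving 2 of slack.
New critical path: Venue→Flowers→Rehearsal→Decor = 1+2+6+9 = 18 ⇒ 18 days.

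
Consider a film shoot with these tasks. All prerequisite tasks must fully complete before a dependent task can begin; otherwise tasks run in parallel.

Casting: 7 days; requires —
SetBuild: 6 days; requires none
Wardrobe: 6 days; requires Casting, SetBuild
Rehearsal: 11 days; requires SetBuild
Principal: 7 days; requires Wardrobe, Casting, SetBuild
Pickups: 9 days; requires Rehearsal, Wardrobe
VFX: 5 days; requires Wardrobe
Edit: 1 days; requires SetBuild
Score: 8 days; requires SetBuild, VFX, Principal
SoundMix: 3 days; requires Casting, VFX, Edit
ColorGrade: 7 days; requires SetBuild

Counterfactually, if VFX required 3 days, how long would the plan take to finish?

As given, the longest chain is Casting→Wardrobe→Principal→Score = 7+6+7+8 = 28, so the finish is 28 days.
The longest path through VFX is only 26 days, so VFX has float 2.
That remains the longest chain; total 28 days.

28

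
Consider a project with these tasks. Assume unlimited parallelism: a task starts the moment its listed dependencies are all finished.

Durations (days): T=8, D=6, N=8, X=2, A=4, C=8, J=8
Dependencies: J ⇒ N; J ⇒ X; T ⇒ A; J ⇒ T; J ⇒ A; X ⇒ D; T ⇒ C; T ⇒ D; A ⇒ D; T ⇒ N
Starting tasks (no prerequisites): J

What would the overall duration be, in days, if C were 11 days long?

Baseline: J→T→A→D = 8+8+4+6 = 26 → 26 days.
C is off the critical path — its longest chain is 24 days, giving 2 of slack.
The binding chain switches to J→T→C = 8+8+11 = 27; finish 27 days.

27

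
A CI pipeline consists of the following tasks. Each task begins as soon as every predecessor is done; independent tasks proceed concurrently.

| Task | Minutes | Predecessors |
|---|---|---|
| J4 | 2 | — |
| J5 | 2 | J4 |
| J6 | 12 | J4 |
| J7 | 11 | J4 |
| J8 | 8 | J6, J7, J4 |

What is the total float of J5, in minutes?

18

J4→J6→J8 = 2+12+8 = 22 sets the makespan at 22 minutes.
The longest chain containing J5 totals 4 minutes.
Slack of J5 = 20 − 2 = 18 minutes.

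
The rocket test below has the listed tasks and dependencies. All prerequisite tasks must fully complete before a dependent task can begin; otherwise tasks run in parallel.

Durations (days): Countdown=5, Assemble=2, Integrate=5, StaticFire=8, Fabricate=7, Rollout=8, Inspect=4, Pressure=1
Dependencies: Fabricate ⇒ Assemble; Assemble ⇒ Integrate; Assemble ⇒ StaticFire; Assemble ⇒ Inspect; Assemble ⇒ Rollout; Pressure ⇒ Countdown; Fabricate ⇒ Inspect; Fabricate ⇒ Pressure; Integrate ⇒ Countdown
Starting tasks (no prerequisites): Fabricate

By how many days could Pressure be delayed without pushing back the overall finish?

The longest chain is Fabricate→Assemble→Integrate→Countdown = 7+2+5+5 = 19; overall finish 19 days.
The longest chain containing Pressure totals 13 days.
Slack of Pressure = 13 − 7 = 6 days.

6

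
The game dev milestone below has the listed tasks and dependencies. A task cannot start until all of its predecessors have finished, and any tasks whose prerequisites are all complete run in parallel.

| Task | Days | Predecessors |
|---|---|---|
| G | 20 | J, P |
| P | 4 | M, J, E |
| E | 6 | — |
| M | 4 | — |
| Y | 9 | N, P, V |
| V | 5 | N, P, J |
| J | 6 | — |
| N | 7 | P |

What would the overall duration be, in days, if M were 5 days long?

31

Actual critical path: E→P→N→V→Y = 6+4+7+5+9 = 31 ⇒ 31 days.
M is off the critical path — its longest chain is 29 days, giving 2 of slack.
The critical path is still E→P→N→V→Y; finish is now 31 days.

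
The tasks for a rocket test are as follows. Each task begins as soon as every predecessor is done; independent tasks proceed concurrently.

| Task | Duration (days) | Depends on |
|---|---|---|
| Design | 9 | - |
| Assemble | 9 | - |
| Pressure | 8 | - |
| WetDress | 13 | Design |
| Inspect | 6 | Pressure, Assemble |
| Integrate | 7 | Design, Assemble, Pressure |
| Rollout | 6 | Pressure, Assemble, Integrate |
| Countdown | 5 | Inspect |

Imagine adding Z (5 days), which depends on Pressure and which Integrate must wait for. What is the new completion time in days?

Originally the job takes 22 days.
With Z inserted, Integrate now waits for max(Design, Assemble, Pressure, Z).
New critical path: Pressure→Z→Integrate→Rollout = 8+5+7+6 = 26 ⇒ 26 days.

26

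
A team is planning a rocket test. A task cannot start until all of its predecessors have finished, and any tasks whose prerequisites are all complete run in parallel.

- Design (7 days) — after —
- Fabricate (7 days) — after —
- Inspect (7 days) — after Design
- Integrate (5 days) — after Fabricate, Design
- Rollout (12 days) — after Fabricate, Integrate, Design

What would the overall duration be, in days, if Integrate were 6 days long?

Actual critical path: Design→Integrate→Rollout = 7+5+12 = 24 ⇒ 24 days.
Integrate lies on that path, so at 6 days the path becomes 25 days.
No other chain overtakes it, so the finish is 25 days.

25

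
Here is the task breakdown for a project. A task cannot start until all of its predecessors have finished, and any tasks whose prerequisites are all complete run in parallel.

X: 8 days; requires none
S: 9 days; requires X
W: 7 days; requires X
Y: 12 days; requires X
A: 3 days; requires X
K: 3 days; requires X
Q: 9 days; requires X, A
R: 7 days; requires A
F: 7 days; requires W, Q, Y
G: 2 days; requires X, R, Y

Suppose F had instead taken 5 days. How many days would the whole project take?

25

Critical path before the change: X→Y→F = 8+12+7 = 27 giving 27 days.
Since F is critical, the -2 change carries straight to that chain (now 25 days).
No other chain overtakes it, so the finish is 25 days.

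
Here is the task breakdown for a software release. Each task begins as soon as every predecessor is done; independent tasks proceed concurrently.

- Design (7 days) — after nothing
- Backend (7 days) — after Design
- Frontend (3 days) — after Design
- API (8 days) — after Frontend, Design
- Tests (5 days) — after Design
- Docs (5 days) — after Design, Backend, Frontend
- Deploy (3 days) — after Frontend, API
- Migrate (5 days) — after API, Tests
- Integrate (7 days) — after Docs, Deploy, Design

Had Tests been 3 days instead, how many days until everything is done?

28

Critical path before the change: Design→Frontend→API→Deploy→Integrate = 7+3+8+3+7 = 28 giving 28 days.
The longest path through Tests is only 17 days, so Tests has float 11.
No other chain overtakes it, so the finish is 28 days.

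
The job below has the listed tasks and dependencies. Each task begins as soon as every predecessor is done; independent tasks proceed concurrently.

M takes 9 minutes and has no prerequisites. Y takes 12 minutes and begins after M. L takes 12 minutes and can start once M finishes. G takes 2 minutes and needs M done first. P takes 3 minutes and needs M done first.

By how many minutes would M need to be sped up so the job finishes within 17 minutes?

Current finish: 21 minutes; target: 17.
M is on every critical path, so each minute cut from M cuts the finish by one (this holds down to a finish of 13).
Need 21 − 17 = 4 minutes off M → M becomes 5 minutes, finish becomes 17.

4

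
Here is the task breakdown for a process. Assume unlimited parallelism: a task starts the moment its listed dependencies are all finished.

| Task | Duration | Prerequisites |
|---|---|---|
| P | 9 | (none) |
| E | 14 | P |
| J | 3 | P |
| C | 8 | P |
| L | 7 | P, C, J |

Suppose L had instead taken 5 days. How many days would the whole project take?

Actual critical path: P→C→L = 9+8+7 = 24 ⇒ 24 days.
L is on the critical path; changing it to 5 makes that path 22 days.
New critical path: P→E = 9+14 = 23 ⇒ 23 days.

23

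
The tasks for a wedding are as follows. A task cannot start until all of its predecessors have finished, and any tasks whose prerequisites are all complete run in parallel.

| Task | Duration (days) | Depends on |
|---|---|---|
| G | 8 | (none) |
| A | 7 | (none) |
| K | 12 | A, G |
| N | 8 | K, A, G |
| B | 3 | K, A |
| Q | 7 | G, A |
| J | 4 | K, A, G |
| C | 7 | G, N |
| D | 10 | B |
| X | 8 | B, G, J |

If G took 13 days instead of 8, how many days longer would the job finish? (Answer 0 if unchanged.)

5

The binding path is G→K→N→C = 8+12+8+7 = 35; finish at 35 days.
G lies on that path, so at 13 days the path becomes 40 days.
The critical path is still G→K→N→C; finish is now 40 days.
Change in finish: 40 − 35 = +5 days.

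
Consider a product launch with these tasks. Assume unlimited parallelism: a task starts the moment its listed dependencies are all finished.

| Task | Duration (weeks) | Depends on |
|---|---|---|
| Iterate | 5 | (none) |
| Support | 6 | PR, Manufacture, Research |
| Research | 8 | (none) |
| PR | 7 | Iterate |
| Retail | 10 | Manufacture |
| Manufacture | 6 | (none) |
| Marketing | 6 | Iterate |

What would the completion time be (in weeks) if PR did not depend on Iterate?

Before: longest chain Iterate→PR→Support = 5+7+6 = 18, finish 18.
Without Iterate→PR, PR's earliest start moves from 5 to 0.
After: Manufacture→Retail = 6+10 = 16 → 16 weeks.

16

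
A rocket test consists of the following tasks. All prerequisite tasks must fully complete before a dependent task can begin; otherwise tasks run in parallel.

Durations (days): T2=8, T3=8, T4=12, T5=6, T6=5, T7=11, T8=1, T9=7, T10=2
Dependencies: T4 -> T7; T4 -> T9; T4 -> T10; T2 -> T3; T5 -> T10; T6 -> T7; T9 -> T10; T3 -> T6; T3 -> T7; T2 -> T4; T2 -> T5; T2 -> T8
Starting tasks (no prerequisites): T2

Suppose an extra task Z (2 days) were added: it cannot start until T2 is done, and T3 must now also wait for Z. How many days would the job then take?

Originally the job takes 32 days.
With Z inserted, T3 now waits for max(T2, Z).
New critical path: T2→Z→T3→T6→T7 = 8+2+8+5+11 = 34 ⇒ 34 days.

34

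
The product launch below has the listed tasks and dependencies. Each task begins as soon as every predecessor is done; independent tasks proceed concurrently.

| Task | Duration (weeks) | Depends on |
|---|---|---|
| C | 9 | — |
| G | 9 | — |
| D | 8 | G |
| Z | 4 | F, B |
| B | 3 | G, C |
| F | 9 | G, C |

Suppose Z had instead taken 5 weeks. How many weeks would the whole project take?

23

The binding path is G→F→Z = 9+9+4 = 22; finish at 22 weeks.
Z lies on that path, so at 5 weeks the path becomes 23 weeks.
The critical path is still G→F→Z; finish is now 23 weeks.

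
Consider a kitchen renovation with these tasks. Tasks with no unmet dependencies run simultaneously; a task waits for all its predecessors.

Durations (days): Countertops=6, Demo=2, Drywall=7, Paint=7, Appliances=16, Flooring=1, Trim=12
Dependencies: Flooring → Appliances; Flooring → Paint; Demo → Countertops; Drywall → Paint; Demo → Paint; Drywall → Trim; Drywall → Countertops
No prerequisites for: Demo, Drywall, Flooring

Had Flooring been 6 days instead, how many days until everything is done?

22

Actual critical path: Drywall→Trim = 7+12 = 19 ⇒ 19 days.
Flooring is off the critical path — its longest chain is 17 days, giving 2 of slack.
Now Flooring→Appliances = 6+16 = 22 is longest, so the finish becomes 22 days.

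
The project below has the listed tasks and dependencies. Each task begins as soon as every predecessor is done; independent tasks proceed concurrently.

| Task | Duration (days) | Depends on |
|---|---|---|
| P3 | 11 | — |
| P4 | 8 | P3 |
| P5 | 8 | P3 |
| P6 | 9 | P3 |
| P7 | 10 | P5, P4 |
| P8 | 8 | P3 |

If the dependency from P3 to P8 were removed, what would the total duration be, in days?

29

With the dependency in place, P3→P4→P7 = 11+8+10 = 29 sets the finish at 29 days.
Without P3→P8, P8's earliest start moves from 11 to 0.
The longest chain is now P3→P4→P7 = 11+8+10 = 29, so the project takes 29 days.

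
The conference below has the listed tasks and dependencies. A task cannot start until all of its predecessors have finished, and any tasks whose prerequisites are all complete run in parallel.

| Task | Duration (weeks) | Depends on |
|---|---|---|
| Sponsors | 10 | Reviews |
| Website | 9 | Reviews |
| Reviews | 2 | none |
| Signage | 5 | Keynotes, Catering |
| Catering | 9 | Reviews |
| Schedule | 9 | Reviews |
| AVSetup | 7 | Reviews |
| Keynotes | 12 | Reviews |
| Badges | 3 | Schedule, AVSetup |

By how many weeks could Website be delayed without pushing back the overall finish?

8

Reviews→Keynotes→Signage = 2+12+5 = 19 sets the makespan at 19 weeks.
The longest chain containing Website totals 11 weeks.
Slack of Website = 10 − 2 = 8 weeks.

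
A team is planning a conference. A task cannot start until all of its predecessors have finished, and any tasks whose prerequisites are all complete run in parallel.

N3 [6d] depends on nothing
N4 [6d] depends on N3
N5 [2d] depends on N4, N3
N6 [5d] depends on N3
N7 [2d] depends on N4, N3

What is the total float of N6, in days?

Critical path: N3→N4→N5 = 6+6+2 = 14, so the finish is 14 days.
The longest chain containing N6 totals 11 days.
So N6 can slip 14 − 11 = 3 days.

3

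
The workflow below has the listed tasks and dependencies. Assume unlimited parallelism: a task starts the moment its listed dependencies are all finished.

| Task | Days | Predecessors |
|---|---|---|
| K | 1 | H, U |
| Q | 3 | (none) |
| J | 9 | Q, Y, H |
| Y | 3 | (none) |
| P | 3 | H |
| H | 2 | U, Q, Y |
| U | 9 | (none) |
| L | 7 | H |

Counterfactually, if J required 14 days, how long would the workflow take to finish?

As given, the longest chain is U→H→J = 9+2+9 = 20, so the finish is 20 days.
J lies on that path, so at 14 days the path becomes 25 days.
No other chain overtakes it, so the finish is 25 days.

25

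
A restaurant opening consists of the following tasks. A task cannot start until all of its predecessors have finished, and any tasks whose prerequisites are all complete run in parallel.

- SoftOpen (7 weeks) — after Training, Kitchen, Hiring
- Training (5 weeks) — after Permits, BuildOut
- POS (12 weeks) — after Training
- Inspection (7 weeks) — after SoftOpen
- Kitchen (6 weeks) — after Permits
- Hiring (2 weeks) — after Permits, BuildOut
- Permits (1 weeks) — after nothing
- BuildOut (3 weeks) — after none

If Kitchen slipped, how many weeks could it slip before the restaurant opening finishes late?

Critical path: BuildOut→Training→SoftOpen→Inspection = 3+5+7+7 = 22, so the finish is 22 weeks.
Kitchen finishes as early as 7 and must finish by 8.
So Kitchen can slip 8 − 7 = 1 week.

1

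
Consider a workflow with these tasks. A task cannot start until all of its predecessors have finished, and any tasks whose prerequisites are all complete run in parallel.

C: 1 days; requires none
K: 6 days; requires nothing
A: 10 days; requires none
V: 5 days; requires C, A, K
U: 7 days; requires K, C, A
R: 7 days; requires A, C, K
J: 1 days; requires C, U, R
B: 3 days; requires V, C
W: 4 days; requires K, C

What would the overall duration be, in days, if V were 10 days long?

As given, the longest chain is A→V→B = 10+5+3 = 18, so the finish is 18 days.
V is on the critical path; changing it to 10 makes that path 23 days.
That remains the longest chain; total 23 days.

23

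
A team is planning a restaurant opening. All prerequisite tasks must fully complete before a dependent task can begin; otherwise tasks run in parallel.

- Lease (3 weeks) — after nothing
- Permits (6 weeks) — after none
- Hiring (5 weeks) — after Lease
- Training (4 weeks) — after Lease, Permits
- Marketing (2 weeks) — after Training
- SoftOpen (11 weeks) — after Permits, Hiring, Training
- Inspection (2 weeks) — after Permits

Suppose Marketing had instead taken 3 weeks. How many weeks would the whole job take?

21

The binding path is Permits→Training→SoftOpen = 6+4+11 = 21; finish at 21 weeks.
The longest path through Marketing is only 12 weeks, so Marketing has float 9.
That remains the longest chain; total 21 weeks.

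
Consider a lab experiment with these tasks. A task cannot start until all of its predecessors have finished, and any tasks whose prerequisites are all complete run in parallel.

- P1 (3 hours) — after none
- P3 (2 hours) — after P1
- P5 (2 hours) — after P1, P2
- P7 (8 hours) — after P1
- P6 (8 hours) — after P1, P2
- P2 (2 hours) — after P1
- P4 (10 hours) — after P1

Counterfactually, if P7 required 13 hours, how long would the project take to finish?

16

Critical path before the change: P1→P2→P6 = 3+2+8 = 13 giving 13 hours.
P7 has 2 hours of float (longest path through it is 11).
Now P1→P7 = 3+13 = 16 is longest, so the finish becomes 16 hours.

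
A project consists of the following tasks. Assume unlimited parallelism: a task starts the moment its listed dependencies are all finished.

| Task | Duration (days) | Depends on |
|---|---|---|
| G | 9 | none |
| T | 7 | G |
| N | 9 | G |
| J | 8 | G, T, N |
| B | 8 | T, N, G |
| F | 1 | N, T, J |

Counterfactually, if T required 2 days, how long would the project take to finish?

Baseline: G→N→J→F = 9+9+8+1 = 27 → 27 days.
T is off the critical path — its longest chain is 25 days, giving 2 of slack.
The critical path is still G→N→J→F; finish is now 27 days.

27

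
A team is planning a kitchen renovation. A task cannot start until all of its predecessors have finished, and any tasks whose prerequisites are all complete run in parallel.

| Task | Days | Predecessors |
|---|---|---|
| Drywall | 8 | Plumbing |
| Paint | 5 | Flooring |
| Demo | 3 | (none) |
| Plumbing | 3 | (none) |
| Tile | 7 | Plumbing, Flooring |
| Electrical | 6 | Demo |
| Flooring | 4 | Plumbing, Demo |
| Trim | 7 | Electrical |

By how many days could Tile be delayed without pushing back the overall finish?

The longest chain is Demo→Electrical→Trim = 3+6+7 = 16; overall finish 16 days.
Longest path through Tile: 14 days (earliest finish 14, latest finish 16).
Slack of Tile = 9 − 7 = 2 days.

2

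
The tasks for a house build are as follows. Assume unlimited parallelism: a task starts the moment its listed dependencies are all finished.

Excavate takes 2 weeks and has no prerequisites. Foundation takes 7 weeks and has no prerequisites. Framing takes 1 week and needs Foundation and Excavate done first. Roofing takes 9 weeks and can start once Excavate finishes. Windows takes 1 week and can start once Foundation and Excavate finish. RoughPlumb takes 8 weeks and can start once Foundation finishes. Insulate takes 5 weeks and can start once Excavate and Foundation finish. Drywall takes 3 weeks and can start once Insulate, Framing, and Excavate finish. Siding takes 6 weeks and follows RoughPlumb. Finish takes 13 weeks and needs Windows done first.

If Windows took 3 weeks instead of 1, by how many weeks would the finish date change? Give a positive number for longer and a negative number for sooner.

Actual critical path: Foundation→Windows→Finish = 7+1+13 = 21 ⇒ 21 weeks.
Windows is on the critical path; changing it to 3 makes that path 23 weeks.
The critical path is still Foundation→Windows→Finish; finish is now 23 weeks.
Change in finish: 23 − 21 = +2 weeks.

2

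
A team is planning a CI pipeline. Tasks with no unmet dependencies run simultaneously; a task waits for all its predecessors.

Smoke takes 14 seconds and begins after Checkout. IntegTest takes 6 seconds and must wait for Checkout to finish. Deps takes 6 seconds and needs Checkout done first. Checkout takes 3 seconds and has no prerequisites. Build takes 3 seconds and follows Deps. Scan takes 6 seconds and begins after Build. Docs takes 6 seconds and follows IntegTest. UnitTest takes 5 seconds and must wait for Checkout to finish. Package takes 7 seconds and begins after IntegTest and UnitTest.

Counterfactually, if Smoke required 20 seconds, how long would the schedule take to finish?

23

Actual critical path: Checkout→Deps→Build→Scan = 3+6+3+6 = 18 ⇒ 18 seconds.
Smoke has 1 second of float (longest path through it is 17).
The binding chain switches to Checkout→Smoke = 3+20 = 23; finish 23 seconds.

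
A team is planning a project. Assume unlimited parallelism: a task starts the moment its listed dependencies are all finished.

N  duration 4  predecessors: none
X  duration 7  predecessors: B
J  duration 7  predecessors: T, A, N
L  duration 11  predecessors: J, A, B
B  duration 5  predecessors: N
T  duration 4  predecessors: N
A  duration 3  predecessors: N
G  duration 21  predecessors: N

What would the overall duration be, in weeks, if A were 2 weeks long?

26

Critical path before the change: N→T→J→L = 4+4+7+11 = 26 giving 26 weeks.
The longest path through A is only 25 weeks, so A has float 1.
That remains the longest chain; total 26 weeks.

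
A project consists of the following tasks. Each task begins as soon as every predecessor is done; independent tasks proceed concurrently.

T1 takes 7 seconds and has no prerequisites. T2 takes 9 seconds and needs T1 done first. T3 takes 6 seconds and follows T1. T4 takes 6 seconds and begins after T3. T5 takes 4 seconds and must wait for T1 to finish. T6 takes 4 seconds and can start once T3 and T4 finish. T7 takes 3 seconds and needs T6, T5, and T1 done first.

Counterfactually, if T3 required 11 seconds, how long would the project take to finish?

Actual critical path: T1→T3→T4→T6→T7 = 7+6+6+4+3 = 26 ⇒ 26 seconds.
Since T3 is critical, the +5 change carries straight to that chain (now 31 seconds).
That remains the longest chain; total 31 seconds.

31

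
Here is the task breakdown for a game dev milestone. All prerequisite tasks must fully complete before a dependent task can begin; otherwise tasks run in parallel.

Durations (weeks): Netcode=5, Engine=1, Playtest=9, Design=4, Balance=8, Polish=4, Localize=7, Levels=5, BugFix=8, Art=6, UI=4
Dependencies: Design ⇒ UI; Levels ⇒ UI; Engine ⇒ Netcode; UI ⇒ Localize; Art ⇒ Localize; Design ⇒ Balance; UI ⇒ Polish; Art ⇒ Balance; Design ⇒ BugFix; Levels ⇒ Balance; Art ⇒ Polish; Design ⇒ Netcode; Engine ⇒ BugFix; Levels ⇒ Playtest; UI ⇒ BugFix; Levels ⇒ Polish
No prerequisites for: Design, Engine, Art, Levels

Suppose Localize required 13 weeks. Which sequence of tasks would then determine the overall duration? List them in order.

Levels, UI, Localize

Critical path before the change: Levels→UI→BugFix = 5+4+8 = 17 giving 17 weeks.
Localize has 1 week of float (longest path through it is 16).
Now Levels→UI→Localize = 5+4+13 = 22 is longest, so the finish becomes 22 weeks.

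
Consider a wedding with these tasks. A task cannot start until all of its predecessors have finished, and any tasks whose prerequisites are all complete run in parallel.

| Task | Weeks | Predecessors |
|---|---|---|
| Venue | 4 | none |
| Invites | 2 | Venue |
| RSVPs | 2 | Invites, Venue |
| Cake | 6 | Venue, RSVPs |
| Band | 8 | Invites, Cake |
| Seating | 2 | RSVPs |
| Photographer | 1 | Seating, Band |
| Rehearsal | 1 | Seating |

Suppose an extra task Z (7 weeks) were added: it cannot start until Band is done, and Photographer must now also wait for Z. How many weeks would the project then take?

Originally the project takes 23 weeks.
With Z inserted, Photographer now waits for max(Seating, Band, Z).
New critical path: Venue→Invites→RSVPs→Cake→Band→Z→Photographer = 4+2+2+6+8+7+1 = 30 ⇒ 30 weeks.

30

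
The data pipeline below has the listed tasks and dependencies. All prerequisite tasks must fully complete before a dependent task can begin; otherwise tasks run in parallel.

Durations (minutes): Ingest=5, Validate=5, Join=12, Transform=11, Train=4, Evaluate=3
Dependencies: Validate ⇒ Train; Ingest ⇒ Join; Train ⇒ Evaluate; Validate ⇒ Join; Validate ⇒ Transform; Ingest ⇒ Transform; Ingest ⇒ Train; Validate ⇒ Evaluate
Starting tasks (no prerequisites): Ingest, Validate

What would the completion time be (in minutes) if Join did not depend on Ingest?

17

With the dependency in place, Ingest→Join = 5+12 = 17 sets the finish at 17 minutes.
Dropping Ingest→Join doesn't change Join's earliest start (5); another predecessor still binds.
After: Validate→Join = 5+12 = 17 → 17 minutes.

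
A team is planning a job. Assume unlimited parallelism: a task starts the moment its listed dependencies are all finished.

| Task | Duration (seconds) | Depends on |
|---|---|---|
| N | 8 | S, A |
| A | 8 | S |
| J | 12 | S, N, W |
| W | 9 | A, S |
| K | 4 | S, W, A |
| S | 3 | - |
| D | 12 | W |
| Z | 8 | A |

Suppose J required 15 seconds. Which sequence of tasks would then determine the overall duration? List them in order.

Baseline: S→A→W→J = 3+8+9+12 = 32 → 32 seconds.
J lies on that path, so at 15 seconds the path becomes 35 seconds.
The critical path is still S→A→W→J; finish is now 35 seconds.

S, A, W, J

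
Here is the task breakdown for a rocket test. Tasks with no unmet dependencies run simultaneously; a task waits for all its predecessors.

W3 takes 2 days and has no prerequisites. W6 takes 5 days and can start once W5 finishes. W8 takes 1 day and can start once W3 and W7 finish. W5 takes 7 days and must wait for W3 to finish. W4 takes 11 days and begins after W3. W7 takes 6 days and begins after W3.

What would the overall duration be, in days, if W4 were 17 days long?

19

As given, the longest chain is W3→W5→W6 = 2+7+5 = 14, so the finish is 14 days.
The longest path through W4 is only 13 days, so W4 has float 1.
Now W3→W4 = 2+17 = 19 is longest, so the finish becomes 19 days.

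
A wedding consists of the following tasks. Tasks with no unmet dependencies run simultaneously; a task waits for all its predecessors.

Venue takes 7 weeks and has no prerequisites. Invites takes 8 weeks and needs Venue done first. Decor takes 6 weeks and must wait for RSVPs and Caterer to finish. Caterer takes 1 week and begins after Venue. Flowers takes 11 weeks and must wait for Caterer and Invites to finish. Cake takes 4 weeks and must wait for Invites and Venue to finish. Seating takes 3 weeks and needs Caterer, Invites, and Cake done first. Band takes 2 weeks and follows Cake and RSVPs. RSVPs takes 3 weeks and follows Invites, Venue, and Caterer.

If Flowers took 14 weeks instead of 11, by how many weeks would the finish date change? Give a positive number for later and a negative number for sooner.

Critical path before the change: Venue→Invites→Flowers = 7+8+11 = 26 giving 26 weeks.
Flowers is on the critical path; changing it to 14 makes that path 29 weeks.
That remains the longest chain; total 29 weeks.
Change in finish: 29 − 26 = +3 weeks.

3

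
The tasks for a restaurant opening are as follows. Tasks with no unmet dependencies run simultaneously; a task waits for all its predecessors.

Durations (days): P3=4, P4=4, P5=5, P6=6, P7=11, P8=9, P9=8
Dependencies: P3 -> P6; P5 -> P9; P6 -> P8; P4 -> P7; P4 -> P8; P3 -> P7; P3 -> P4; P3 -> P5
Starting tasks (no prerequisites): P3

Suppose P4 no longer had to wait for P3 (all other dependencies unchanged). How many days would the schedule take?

With the dependency in place, P3→P4→P7 = 4+4+11 = 19 sets the finish at 19 days.
Without P3→P4, P4's earliest start moves from 4 to 0.
After: P3→P6→P8 = 4+6+9 = 19 → 19 days.

19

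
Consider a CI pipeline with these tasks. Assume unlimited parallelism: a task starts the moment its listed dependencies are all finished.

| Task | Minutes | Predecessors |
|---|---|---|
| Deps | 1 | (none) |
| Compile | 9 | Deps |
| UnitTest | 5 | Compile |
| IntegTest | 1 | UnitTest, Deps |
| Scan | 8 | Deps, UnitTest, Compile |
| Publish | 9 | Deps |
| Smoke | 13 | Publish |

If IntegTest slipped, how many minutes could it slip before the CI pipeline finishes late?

7

Critical path: Deps→Compile→UnitTest→Scan = 1+9+5+8 = 23, so the finish is 23 minutes.
The longest chain containing IntegTest totals 16 minutes.
Float = 23 − 16 = 7.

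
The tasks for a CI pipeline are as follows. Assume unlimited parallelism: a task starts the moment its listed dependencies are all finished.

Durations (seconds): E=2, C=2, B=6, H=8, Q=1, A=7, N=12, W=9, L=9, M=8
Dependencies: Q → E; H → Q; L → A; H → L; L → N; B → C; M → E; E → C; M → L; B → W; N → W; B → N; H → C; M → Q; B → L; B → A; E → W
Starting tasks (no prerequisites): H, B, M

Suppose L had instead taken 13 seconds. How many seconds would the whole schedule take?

42

Actual critical path: H→L→N→W = 8+9+12+9 = 38 ⇒ 38 seconds.
Since L is critical, the +4 change carries straight to that chain (now 42 seconds).
No other chain overtakes it, so the finish is 42 seconds.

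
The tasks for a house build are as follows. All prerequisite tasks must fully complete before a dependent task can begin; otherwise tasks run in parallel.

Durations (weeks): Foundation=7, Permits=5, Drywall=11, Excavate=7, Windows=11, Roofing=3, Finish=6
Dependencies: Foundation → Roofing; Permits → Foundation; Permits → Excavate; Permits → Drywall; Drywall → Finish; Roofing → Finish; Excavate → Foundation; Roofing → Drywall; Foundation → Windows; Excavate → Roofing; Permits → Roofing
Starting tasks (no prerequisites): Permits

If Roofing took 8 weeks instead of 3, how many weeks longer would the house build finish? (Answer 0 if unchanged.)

5

The binding path is Permits→Excavate→Foundation→Roofing→Drywall→Finish = 5+7+7+3+11+6 = 39; finish at 39 weeks.
Since Roofing is critical, the +5 change carries straight to that chain (now 44 weeks).
No other chain overtakes it, so the finish is 44 weeks.
Change in finish: 44 − 39 = +5 weeks.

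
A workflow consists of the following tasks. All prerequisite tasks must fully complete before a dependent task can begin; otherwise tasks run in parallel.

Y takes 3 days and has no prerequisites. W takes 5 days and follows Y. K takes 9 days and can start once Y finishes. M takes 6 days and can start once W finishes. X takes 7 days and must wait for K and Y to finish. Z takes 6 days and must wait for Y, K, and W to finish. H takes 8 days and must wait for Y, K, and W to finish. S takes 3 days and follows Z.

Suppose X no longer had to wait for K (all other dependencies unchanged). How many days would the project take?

Before: longest chain Y→K→Z→S = 3+9+6+3 = 21, finish 21.
Without K→X, X's earliest start moves from 12 to 3.
New critical path: Y→K→Z→S = 3+9+6+3 = 21 ⇒ 21 days.

21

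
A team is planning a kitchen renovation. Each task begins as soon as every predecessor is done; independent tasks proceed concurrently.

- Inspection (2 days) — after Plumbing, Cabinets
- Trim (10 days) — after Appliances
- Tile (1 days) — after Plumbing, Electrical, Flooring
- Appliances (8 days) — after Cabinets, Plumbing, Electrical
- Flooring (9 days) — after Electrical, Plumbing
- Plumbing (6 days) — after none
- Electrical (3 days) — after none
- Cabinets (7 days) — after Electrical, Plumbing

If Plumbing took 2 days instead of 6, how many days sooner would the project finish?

As given, the longest chain is Plumbing→Cabinets→Appliances→Trim = 6+7+8+10 = 31, so the finish is 31 days.
Since Plumbing is critical, the -4 change carries straight to that chain (now 27 days).
The binding chain switches to Electrical→Cabinets→Appliances→Trim = 3+7+8+10 = 28; finish 28 days.
Change in finish: 28 − 31 = -3 days.

3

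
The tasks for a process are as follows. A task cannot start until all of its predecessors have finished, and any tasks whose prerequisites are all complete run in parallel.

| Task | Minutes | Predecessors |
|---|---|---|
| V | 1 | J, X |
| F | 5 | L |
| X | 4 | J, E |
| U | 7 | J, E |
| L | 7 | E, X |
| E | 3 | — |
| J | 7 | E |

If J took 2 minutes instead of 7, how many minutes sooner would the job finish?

Critical path before the change: E→J→X→L→F = 3+7+4+7+5 = 26 giving 26 minutes.
Since J is critical, the -5 change carries straight to that chain (now 21 minutes).
The critical path is still E→J→X→L→F; finish is now 21 minutes.
Change in finish: 21 − 26 = -5 minutes.

5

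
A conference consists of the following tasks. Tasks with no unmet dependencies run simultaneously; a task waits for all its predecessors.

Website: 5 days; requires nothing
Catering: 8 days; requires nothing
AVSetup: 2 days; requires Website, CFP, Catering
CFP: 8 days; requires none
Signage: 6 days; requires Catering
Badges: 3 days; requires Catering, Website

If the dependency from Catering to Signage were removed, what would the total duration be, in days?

11

Original critical path: Catering→Signage = 8+6 = 14 ⇒ 14 days.
Without Catering→Signage, Signage's earliest start moves from 8 to 0.
After: Catering→Badges = 8+3 = 11 → 11 days.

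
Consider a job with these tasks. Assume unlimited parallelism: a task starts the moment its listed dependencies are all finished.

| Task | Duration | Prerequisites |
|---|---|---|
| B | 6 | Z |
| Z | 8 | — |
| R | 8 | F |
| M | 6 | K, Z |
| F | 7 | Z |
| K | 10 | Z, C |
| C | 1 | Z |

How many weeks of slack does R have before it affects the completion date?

Z→C→K→M = 8+1+10+6 = 25 sets the makespan at 25 weeks.
Longest path through R: 23 weeks (earliest finish 23, latest finish 25).
So R can slip 25 − 23 = 2 weeks.

2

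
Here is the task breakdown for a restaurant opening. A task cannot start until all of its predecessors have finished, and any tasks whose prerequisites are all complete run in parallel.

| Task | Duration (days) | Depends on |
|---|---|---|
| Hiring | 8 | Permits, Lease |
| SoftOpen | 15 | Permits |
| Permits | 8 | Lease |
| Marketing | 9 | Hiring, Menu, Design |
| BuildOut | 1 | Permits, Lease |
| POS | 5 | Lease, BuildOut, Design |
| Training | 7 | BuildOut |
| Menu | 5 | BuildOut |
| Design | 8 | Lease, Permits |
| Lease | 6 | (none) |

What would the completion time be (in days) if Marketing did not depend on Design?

Before: longest chain Lease→Permits→Design→Marketing = 6+8+8+9 = 31, finish 31.
Dropping Design→Marketing doesn't change Marketing's earliest start (22); another predecessor still binds.
New critical path: Lease→Permits→Hiring→Marketing = 6+8+8+9 = 31 ⇒ 31 days.

31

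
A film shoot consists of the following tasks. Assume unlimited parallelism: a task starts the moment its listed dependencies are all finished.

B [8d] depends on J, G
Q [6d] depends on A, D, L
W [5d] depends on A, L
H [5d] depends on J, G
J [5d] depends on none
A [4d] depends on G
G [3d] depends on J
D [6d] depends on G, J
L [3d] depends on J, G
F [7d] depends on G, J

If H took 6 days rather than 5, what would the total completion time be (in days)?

20

Baseline: J→G→D→Q = 5+3+6+6 = 20 → 20 days.
H has 7 days of float (longest path through it is 13).
The critical path is still J→G→D→Q; finish is now 20 days.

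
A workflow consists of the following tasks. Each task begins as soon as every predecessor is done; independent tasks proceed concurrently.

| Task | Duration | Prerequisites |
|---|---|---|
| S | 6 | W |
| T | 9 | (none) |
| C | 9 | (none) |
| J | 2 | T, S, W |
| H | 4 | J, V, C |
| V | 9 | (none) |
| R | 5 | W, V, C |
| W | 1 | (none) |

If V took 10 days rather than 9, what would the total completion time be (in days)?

15

Critical path before the change: T→J→H = 9+2+4 = 15 giving 15 days.
V is off the critical path — its longest chain is 14 days, giving 1 of slack.
New critical path: V→R = 10+5 = 15 ⇒ 15 days.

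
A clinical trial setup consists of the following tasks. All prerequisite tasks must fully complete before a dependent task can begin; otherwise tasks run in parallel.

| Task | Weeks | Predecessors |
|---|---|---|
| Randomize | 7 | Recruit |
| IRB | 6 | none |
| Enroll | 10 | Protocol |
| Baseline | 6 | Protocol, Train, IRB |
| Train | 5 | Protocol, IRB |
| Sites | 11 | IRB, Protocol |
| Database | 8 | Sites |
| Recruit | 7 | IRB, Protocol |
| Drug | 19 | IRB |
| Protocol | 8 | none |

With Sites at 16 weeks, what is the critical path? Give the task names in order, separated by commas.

Protocol, Sites, Database

Baseline: Protocol→Sites→Database = 8+11+8 = 27 → 27 weeks.
Sites lies on that path, so at 16 weeks the path becomes 32 weeks.
The critical path is still Protocol→Sites→Database; finish is now 32 weeks.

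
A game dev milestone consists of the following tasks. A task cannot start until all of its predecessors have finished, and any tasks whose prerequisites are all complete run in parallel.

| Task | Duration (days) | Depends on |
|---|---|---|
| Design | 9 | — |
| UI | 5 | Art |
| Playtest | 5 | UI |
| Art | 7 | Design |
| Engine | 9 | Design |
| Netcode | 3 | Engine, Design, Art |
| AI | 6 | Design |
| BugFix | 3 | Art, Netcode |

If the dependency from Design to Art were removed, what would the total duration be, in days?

24

With the dependency in place, Design→Art→UI→Playtest = 9+7+5+5 = 26 sets the finish at 26 days.
Without Design→Art, Art's earliest start moves from 9 to 0.
New critical path: Design→Engine→Netcode→BugFix = 9+9+3+3 = 24 ⇒ 24 days.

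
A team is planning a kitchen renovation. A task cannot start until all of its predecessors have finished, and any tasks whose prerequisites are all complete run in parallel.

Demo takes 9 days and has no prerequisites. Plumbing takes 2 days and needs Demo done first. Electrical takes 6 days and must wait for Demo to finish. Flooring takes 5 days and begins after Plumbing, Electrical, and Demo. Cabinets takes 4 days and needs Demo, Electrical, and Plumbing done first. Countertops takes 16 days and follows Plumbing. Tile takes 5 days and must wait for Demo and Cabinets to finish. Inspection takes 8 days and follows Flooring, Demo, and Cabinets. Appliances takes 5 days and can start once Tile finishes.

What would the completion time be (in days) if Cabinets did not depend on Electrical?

Before: longest chain Demo→Electrical→Cabinets→Tile→Appliances = 9+6+4+5+5 = 29, finish 29.
Without Electrical→Cabinets, Cabinets's earliest start moves from 15 to 11.
After: Demo→Electrical→Flooring→Inspection = 9+6+5+8 = 28 → 28 days.

28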